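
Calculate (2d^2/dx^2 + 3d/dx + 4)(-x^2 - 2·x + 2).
- 4 x^{2} - 14 x - 2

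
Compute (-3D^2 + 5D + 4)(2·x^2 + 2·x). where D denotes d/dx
8 x^{2} + 28 x - 2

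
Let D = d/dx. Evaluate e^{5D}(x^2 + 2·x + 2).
x^{2} + 12 x + 37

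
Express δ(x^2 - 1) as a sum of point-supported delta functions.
\frac{\delta(x - 1) + \delta(x + 1)}{2}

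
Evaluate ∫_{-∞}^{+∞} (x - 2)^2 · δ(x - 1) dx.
1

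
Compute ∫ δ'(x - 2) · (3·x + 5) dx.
-3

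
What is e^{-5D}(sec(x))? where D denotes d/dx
\sec{\left(x - 5 \right)}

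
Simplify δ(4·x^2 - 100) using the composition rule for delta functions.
\frac{\delta(x - 5) + \delta(x + 5)}{40}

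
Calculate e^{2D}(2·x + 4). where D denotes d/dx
2 x + 8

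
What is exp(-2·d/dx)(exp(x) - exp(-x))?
- e^{2 - x} + e^{x - 2}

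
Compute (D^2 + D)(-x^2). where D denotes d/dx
- 2 x - 2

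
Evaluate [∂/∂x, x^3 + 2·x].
3 x^{2} + 2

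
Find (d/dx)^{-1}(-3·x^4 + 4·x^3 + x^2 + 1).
- \frac{3 x^{5}}{5} + x^{4} + \frac{x^{3}}{3} + x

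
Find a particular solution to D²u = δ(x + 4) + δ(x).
\frac{|x + 4|}{2} + \frac{|x|}{2}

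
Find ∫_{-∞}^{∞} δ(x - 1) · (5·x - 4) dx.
1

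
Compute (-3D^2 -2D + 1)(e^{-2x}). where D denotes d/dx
- 7 e^{- 2 x}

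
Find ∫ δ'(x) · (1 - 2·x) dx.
2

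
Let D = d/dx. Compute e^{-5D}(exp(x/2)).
e^{\frac{x}{2} - \frac{5}{2}}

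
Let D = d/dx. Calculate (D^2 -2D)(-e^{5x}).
- 15 e^{5 x}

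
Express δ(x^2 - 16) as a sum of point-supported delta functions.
\frac{\delta(x - 4) + \delta(x + 4)}{8}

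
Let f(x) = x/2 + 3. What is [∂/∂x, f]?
\frac{1}{2}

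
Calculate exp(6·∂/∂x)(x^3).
x^{3} + 18 x^{2} + 108 x + 216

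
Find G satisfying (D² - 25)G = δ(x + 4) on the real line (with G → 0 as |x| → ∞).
-\frac{e^{-5|x + 4|}}{10}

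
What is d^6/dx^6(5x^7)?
25200 x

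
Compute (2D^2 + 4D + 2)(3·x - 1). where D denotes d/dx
6 x + 10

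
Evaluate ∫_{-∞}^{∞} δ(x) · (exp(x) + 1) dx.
2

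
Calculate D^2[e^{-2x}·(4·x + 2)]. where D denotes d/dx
8 \left(2 x - 1\right) e^{- 2 x}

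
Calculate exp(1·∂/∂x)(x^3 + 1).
x^{3} + 3 x^{2} + 3 x + 2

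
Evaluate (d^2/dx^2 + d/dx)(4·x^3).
12 x \left(x + 2\right)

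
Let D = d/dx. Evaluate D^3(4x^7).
840 x^{4}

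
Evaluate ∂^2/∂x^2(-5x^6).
- 150 x^{4}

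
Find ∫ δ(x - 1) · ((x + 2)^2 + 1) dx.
10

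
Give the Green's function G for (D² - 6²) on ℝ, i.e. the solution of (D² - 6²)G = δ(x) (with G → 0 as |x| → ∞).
-\frac{e^{-6|x|}}{12}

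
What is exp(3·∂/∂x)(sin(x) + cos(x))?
\sqrt{2} \sin{\left(x + \frac{\pi}{4} + 3 \right)}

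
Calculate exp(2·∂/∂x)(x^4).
x^{4} + 8 x^{3} + 24 x^{2} + 32 x + 16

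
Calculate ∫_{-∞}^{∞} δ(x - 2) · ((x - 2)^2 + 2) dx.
2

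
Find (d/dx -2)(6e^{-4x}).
- 36 e^{- 4 x}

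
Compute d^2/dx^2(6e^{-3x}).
54 e^{- 3 x}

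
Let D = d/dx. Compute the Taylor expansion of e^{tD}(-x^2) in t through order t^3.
- t^{2} - 2 t x - x^{2}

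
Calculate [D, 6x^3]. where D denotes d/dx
18 x^{2}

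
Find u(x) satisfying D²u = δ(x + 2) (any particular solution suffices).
\frac{|x + 2|}{2}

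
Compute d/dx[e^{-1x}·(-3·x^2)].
3 x \left(x - 2\right) e^{- x}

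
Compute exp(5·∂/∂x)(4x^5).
4 x^{5} + 100 x^{4} + 1000 x^{3} + 5000 x^{2} + 12500 x + 12500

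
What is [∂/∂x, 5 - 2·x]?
-2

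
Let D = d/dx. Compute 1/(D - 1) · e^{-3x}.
- \frac{e^{- 3 x}}{4}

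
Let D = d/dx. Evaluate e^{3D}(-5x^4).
- 5 x^{4} - 60 x^{3} - 270 x^{2} - 540 x - 405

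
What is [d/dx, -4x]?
-4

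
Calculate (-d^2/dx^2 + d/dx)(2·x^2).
4 x - 4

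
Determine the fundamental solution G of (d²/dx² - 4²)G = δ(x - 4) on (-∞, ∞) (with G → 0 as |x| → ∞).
-\frac{e^{-4|x - 4|}}{8}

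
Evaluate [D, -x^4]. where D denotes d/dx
- 4 x^{3}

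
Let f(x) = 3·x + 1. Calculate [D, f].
3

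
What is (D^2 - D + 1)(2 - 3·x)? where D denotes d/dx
5 - 3 x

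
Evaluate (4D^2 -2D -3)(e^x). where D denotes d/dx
- e^{x}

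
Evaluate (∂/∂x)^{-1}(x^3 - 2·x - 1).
\frac{x^{4}}{4} - x^{2} - x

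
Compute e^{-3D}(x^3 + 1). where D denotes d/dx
x^{3} - 9 x^{2} + 27 x - 26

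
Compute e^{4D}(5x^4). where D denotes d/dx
5 x^{4} + 80 x^{3} + 480 x^{2} + 1280 x + 1280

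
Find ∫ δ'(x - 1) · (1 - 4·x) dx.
4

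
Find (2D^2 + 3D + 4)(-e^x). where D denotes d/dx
- 9 e^{x}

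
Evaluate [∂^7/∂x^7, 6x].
42\frac{d^{6}}{dx^{6}}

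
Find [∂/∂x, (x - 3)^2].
2 x - 6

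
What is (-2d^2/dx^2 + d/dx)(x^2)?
2 x - 4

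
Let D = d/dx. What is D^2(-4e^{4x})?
- 64 e^{4 x}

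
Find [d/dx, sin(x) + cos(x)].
- \sin{\left(x \right)} + \cos{\left(x \right)}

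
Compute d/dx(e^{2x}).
2 e^{2 x}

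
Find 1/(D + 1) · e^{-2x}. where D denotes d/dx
- e^{- 2 x}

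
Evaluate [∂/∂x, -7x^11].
- 77 x^{10}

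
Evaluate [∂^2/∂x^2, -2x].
-4\frac{d}{dx}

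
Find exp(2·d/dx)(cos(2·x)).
\cos{\left(2 x + 4 \right)}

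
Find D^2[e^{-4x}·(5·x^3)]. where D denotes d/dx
10 x \left(8 x^{2} - 12 x + 3\right) e^{- 4 x}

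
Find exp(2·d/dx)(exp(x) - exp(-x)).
2 \sinh{\left(x + 2 \right)}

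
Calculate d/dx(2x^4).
8 x^{3}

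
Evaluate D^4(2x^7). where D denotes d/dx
1680 x^{3}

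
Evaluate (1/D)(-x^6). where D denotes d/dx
- \frac{x^{7}}{7}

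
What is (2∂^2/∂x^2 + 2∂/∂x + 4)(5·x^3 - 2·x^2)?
20 x^{3} + 22 x^{2} + 52 x - 8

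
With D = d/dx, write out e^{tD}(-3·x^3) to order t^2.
3 x \left(- 3 t^{2} - 3 t x - x^{2}\right)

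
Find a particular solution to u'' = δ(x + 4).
\frac{|x + 4|}{2}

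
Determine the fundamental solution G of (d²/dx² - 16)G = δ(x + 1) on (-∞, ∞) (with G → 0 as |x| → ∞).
-\frac{e^{-4|x + 1|}}{8}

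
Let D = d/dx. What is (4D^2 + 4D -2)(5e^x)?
30 e^{x}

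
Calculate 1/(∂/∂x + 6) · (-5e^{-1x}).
- e^{- x}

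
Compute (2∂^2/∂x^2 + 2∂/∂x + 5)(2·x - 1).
10 x - 1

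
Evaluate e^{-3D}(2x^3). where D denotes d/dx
2 x^{3} - 18 x^{2} + 54 x - 54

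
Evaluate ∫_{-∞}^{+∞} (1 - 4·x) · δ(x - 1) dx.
-3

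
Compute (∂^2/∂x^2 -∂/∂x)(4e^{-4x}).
80 e^{- 4 x}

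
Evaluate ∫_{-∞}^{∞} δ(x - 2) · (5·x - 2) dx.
8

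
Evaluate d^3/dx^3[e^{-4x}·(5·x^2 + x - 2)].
8 \left(- 40 x^{2} + 52 x + 7\right) e^{- 4 x}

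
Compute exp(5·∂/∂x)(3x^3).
3 x^{3} + 45 x^{2} + 225 x + 375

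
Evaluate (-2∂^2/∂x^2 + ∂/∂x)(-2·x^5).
10 x^{3} \left(8 - x\right)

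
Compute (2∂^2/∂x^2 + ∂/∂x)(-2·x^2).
- 4 x - 8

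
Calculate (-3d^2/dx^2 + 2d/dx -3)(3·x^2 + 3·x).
- 9 x^{2} + 3 x - 12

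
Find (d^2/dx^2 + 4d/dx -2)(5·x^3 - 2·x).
- 10 x^{3} + 60 x^{2} + 34 x - 8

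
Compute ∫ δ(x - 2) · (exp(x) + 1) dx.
1 + e^{2}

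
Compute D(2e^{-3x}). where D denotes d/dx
- 6 e^{- 3 x}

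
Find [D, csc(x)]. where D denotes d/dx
- \cot{\left(x \right)} \csc{\left(x \right)}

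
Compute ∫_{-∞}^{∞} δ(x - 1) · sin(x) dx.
\sin{\left(1 \right)}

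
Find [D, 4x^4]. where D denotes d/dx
16 x^{3}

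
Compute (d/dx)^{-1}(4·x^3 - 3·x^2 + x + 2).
x^{4} - x^{3} + \frac{x^{2}}{2} + 2 x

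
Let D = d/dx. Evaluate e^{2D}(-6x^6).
- 6 x^{6} - 72 x^{5} - 360 x^{4} - 960 x^{3} - 1440 x^{2} - 1152 x - 384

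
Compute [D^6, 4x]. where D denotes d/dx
24D^{5}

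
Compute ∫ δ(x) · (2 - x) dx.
2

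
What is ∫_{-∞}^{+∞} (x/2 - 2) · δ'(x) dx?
- \frac{1}{2}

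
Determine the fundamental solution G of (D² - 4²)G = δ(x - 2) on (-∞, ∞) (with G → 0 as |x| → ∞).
-\frac{e^{-4|x - 2|}}{8}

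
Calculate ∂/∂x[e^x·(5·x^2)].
5 x \left(x + 2\right) e^{x}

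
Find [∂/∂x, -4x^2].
- 8 x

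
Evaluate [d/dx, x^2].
2 x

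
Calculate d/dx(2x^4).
8 x^{3}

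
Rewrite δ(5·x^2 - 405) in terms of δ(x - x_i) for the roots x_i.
\frac{\delta(x - 9) + \delta(x + 9)}{90}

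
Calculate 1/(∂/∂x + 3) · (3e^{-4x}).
- 3 e^{- 4 x}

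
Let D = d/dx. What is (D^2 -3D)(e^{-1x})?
4 e^{- x}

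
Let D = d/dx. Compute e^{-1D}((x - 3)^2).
x^{2} - 8 x + 16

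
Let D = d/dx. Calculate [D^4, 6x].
24D^{3}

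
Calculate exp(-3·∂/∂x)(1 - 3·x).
10 - 3 x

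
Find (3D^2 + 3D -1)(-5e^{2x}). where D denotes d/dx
- 85 e^{2 x}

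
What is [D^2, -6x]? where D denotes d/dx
-12D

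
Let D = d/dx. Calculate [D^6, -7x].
-42D^{5}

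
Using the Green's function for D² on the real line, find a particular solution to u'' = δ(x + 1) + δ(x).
\frac{|x + 1|}{2} + \frac{|x|}{2}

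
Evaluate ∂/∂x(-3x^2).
- 6 x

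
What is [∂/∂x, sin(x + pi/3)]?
\cos{\left(x + \frac{\pi}{3} \right)}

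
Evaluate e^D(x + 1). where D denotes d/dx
x + 2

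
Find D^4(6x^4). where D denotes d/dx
144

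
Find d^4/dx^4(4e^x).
4 e^{x}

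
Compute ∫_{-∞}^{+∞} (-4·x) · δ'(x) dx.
4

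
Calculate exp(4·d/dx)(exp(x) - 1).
e^{x + 4} - 1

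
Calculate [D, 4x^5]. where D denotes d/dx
20 x^{4}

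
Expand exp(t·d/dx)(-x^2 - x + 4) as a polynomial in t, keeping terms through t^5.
- t^{2} - t \left(2 x + 1\right) - x^{2} - x + 4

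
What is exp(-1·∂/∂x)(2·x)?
2 x - 2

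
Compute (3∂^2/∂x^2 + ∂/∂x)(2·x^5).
10 x^{3} \left(x + 12\right)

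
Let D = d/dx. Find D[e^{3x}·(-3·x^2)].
3 x \left(- 3 x - 2\right) e^{3 x}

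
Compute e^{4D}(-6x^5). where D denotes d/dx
- 6 x^{5} - 120 x^{4} - 960 x^{3} - 3840 x^{2} - 7680 x - 6144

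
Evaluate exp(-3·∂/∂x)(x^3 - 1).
x^{3} - 9 x^{2} + 27 x - 28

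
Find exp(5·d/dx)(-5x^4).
- 5 x^{4} - 100 x^{3} - 750 x^{2} - 2500 x - 3125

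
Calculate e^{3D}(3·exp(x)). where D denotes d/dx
3 e^{x + 3}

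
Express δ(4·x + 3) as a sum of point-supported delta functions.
\frac{\delta(x + 3/4)}{4}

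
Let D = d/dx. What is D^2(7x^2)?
14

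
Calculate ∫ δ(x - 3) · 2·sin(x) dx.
2 \sin{\left(3 \right)}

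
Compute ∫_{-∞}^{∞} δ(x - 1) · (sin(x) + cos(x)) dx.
\cos{\left(1 \right)} + \sin{\left(1 \right)}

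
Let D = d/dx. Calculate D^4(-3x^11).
- 23760 x^{7}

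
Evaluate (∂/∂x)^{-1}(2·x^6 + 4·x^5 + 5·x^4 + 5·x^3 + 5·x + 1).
\frac{2 x^{7}}{7} + \frac{2 x^{6}}{3} + x^{5} + \frac{5 x^{4}}{4} + \frac{5 x^{2}}{2} + x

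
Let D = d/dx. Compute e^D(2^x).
2^{x + 1}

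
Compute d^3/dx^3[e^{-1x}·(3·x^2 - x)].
\left(- 3 x^{2} + 19 x - 21\right) e^{- x}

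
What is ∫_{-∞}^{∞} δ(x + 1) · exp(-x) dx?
e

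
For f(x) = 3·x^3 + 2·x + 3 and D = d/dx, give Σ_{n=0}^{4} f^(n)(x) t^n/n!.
3 t^{3} + 9 t^{2} x + t \left(9 x^{2} + 2\right) + 3 x^{3} + 2 x + 3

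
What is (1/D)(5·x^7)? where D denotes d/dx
\frac{5 x^{8}}{8}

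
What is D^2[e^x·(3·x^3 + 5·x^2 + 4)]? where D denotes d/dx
\left(3 x^{3} + 23 x^{2} + 38 x + 14\right) e^{x}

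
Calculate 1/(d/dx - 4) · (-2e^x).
\frac{2 e^{x}}{3}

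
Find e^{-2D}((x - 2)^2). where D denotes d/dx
x^{2} - 8 x + 16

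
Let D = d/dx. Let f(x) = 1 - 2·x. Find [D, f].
-2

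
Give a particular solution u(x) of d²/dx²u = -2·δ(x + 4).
-|x + 4|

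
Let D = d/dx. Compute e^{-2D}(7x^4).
7 x^{4} - 56 x^{3} + 168 x^{2} - 224 x + 112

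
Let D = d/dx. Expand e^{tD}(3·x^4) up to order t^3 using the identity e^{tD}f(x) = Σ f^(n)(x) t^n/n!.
3 x \left(4 t^{3} + 6 t^{2} x + 4 t x^{2} + x^{3}\right)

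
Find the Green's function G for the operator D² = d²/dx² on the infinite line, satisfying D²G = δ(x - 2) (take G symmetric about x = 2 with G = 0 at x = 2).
\frac{|x - 2|}{2}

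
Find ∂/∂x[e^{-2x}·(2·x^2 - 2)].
4 \left(- x^{2} + x + 1\right) e^{- 2 x}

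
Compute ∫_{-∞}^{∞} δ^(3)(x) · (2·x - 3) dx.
0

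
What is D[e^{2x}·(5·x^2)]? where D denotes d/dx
10 x \left(x + 1\right) e^{2 x}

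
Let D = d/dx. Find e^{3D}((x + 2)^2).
x^{2} + 10 x + 25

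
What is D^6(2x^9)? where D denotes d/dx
120960 x^{3}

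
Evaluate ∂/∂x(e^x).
e^{x}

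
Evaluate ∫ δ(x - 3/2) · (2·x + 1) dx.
4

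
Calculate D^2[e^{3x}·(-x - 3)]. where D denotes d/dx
\left(- 9 x - 33\right) e^{3 x}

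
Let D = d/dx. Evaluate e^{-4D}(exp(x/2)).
e^{\frac{x}{2} - 2}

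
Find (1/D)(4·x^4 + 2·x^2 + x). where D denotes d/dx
\frac{4 x^{5}}{5} + \frac{2 x^{3}}{3} + \frac{x^{2}}{2}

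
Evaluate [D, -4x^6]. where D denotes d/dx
- 24 x^{5}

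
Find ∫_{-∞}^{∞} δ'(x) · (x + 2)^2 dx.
-4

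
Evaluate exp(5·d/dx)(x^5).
x^{5} + 25 x^{4} + 250 x^{3} + 1250 x^{2} + 3125 x + 3125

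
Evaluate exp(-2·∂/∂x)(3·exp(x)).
3 e^{x - 2}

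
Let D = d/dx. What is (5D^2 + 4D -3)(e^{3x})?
54 e^{3 x}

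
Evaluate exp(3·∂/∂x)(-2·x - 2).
- 2 x - 8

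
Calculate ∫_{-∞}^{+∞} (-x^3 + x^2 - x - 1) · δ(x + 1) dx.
2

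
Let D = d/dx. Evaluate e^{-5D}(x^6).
x^{6} - 30 x^{5} + 375 x^{4} - 2500 x^{3} + 9375 x^{2} - 18750 x + 15625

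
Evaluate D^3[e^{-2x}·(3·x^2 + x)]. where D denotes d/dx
8 \left(- 3 x^{2} + 8 x - 3\right) e^{- 2 x}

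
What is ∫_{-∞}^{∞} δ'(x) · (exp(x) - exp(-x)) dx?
-2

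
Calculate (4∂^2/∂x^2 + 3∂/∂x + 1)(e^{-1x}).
2 e^{- x}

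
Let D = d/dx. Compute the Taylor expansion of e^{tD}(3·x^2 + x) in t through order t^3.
3 t^{2} + t \left(6 x + 1\right) + 3 x^{2} + x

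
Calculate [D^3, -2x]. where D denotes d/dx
-6D^{2}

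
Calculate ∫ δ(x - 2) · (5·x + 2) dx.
12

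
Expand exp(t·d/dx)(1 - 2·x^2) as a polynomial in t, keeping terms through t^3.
- 2 t^{2} - 4 t x - 2 x^{2} + 1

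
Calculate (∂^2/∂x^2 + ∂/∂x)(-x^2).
- 2 x - 2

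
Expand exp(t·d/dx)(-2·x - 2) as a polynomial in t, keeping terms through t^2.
- 2 t - 2 x - 2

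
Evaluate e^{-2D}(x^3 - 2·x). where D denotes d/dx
x^{3} - 6 x^{2} + 10 x - 4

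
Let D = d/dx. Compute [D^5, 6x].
30D^{4}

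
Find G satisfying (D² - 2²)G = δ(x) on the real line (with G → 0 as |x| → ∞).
-\frac{e^{-2|x|}}{4}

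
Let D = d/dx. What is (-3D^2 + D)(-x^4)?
4 x^{2} \left(9 - x\right)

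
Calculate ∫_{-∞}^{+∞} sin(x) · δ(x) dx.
0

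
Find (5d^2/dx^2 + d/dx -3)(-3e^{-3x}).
- 117 e^{- 3 x}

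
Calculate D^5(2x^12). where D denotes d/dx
190080 x^{7}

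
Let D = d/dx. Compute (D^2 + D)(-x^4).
4 x^{2} \left(- x - 3\right)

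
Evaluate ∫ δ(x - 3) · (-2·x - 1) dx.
-7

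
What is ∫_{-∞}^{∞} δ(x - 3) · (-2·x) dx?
-6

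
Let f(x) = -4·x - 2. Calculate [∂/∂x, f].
-4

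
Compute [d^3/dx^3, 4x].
12\frac{d^{2}}{dx^{2}}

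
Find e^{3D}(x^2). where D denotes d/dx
x^{2} + 6 x + 9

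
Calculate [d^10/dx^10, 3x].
30\frac{d^{9}}{dx^{9}}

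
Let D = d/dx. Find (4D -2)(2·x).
8 - 4 x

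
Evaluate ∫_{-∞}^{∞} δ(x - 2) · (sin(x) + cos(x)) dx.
\cos{\left(2 \right)} + \sin{\left(2 \right)}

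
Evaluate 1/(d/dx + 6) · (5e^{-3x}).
\frac{5 e^{- 3 x}}{3}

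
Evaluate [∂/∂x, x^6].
6 x^{5}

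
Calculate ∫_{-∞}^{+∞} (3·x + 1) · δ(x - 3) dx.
10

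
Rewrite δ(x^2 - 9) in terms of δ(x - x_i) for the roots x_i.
\frac{\delta(x - 3) + \delta(x + 3)}{6}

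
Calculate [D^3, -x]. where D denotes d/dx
-3D^{2}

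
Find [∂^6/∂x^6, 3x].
18\frac{d^{5}}{dx^{5}}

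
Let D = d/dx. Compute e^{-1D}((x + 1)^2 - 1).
x^{2} - 1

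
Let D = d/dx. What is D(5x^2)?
10 x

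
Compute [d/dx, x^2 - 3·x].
2 x - 3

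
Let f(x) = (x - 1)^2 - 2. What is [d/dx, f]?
2 x - 2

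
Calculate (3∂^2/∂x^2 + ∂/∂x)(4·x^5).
20 x^{3} \left(x + 12\right)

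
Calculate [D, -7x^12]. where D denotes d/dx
- 84 x^{11}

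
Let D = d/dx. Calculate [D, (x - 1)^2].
2 x - 2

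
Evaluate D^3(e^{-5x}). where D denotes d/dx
- 125 e^{- 5 x}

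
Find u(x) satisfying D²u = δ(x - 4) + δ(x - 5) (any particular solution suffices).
\frac{|x - 4|}{2} + \frac{|x - 5|}{2}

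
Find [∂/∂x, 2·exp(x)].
2 e^{x}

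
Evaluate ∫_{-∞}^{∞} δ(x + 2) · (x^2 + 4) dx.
8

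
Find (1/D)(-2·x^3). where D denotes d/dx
- \frac{x^{4}}{2}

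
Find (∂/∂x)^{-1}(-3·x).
- \frac{3 x^{2}}{2}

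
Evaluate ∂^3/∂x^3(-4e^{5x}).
- 500 e^{5 x}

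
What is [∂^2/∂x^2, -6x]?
-12\frac{d}{dx}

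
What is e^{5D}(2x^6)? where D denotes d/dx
2 x^{6} + 60 x^{5} + 750 x^{4} + 5000 x^{3} + 18750 x^{2} + 37500 x + 31250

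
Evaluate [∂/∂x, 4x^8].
32 x^{7}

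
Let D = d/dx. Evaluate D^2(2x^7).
84 x^{5}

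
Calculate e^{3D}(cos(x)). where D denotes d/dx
\cos{\left(x + 3 \right)}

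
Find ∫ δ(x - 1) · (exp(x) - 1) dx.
-1 + e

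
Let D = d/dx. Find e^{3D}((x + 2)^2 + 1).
x^{2} + 10 x + 26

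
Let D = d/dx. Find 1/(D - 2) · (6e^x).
- 6 e^{x}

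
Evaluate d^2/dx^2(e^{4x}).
16 e^{4 x}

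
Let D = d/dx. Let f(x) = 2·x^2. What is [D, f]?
4 x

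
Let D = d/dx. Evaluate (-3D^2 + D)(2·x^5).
10 x^{3} \left(x - 12\right)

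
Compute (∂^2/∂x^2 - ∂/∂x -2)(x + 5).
- 2 x - 11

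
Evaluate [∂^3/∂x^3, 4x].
12\frac{d^{2}}{dx^{2}}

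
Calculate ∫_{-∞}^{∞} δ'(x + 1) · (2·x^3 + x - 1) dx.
-7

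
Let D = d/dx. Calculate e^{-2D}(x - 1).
x - 3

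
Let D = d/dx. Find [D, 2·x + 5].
2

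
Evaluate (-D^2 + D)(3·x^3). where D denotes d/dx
9 x \left(x - 2\right)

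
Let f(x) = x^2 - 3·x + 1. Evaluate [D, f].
2 x - 3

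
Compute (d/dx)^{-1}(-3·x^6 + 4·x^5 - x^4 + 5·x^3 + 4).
- \frac{3 x^{7}}{7} + \frac{2 x^{6}}{3} - \frac{x^{5}}{5} + \frac{5 x^{4}}{4} + 4 x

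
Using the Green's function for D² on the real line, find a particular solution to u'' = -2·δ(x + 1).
-|x + 1|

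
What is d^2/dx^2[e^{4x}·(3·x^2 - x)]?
\left(48 x^{2} + 32 x - 2\right) e^{4 x}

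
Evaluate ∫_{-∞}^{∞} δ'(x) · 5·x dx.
-5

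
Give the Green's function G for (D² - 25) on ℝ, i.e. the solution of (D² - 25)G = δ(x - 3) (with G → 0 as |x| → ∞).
-\frac{e^{-5|x - 3|}}{10}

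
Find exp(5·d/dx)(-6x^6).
- 6 x^{6} - 180 x^{5} - 2250 x^{4} - 15000 x^{3} - 56250 x^{2} - 112500 x - 93750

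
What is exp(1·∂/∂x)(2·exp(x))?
2 e^{x + 1}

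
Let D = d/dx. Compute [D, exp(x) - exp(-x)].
2 \cosh{\left(x \right)}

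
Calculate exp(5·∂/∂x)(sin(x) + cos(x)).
\sqrt{2} \sin{\left(x + \frac{\pi}{4} + 5 \right)}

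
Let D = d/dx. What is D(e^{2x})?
2 e^{2 x}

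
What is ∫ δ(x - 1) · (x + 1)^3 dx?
8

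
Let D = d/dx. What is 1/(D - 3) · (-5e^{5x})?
- \frac{5 e^{5 x}}{2}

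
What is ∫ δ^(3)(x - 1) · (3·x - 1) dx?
0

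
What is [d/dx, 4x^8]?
32 x^{7}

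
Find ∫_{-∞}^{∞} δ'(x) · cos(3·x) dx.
0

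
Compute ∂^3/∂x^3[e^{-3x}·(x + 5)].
27 \left(- x - 4\right) e^{- 3 x}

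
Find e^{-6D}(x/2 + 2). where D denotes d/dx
\frac{x}{2} - 1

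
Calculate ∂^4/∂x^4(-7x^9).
- 21168 x^{5}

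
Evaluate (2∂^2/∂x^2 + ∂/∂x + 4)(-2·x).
- 8 x - 2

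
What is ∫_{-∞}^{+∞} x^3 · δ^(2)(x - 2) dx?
12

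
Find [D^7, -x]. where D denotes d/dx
-7D^{6}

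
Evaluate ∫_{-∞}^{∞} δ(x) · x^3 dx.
0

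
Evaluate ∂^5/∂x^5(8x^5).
960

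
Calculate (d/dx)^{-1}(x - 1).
\frac{x^{2}}{2} - x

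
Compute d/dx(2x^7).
14 x^{6}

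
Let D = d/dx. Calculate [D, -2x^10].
- 20 x^{9}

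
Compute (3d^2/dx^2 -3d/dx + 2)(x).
2 x - 3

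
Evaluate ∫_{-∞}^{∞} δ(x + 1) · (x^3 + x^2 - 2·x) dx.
2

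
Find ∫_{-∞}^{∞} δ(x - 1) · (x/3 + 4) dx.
\frac{13}{3}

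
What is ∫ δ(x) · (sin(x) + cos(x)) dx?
1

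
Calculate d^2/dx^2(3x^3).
18 x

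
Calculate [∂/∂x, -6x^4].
- 24 x^{3}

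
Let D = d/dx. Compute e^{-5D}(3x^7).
3 x^{7} - 105 x^{6} + 1575 x^{5} - 13125 x^{4} + 65625 x^{3} - 196875 x^{2} + 328125 x - 234375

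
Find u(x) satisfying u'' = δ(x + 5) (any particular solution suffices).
\frac{|x + 5|}{2}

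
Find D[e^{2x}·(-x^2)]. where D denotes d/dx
2 x \left(- x - 1\right) e^{2 x}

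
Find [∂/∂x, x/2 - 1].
\frac{1}{2}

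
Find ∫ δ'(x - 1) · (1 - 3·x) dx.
3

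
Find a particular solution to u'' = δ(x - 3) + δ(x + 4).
\frac{|x - 3|}{2} + \frac{|x + 4|}{2}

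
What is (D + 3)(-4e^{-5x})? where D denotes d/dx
8 e^{- 5 x}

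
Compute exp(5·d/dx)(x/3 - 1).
\frac{x}{3} + \frac{2}{3}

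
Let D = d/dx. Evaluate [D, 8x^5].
40 x^{4}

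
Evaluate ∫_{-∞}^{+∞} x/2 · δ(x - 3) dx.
\frac{3}{2}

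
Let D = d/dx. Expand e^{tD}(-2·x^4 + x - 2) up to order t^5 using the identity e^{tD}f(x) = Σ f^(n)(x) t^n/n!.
- 2 t^{4} - 8 t^{3} x - 12 t^{2} x^{2} - t \left(8 x^{3} - 1\right) - 2 x^{4} + x - 2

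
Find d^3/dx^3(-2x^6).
- 240 x^{3}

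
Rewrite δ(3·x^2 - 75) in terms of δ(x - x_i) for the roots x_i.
\frac{\delta(x - 5) + \delta(x + 5)}{30}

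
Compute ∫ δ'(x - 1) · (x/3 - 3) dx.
- \frac{1}{3}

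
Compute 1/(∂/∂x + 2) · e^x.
\frac{e^{x}}{3}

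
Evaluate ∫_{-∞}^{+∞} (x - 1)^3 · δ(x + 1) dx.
-8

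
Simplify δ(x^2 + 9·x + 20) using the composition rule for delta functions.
\frac{\delta(x + 5) + \delta(x + 4)}{1}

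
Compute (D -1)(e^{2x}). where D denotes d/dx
e^{2 x}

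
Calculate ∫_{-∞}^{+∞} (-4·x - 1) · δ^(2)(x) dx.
0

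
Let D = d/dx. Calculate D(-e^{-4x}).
4 e^{- 4 x}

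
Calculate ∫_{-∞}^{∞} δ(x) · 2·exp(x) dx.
2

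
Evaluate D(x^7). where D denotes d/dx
7 x^{6}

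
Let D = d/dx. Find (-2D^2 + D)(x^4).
4 x^{2} \left(x - 6\right)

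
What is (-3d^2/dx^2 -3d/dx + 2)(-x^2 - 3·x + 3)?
21 - 2 x^{2}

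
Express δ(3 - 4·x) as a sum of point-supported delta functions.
\frac{\delta(x - 3/4)}{4}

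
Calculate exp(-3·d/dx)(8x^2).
8 x^{2} - 48 x + 72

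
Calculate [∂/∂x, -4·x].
-4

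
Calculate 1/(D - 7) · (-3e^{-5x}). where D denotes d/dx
\frac{e^{- 5 x}}{4}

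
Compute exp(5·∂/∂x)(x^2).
x^{2} + 10 x + 25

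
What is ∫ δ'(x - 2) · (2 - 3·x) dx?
3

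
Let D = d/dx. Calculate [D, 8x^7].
56 x^{6}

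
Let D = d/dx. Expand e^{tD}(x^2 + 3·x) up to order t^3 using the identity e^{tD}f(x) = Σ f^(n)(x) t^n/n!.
t^{2} + t \left(2 x + 3\right) + x^{2} + 3 x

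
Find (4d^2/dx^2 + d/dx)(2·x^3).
6 x \left(x + 8\right)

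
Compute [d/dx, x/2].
\frac{1}{2}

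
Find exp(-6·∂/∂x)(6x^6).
6 x^{6} - 216 x^{5} + 3240 x^{4} - 25920 x^{3} + 116640 x^{2} - 279936 x + 279936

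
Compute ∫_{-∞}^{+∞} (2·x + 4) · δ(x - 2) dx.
8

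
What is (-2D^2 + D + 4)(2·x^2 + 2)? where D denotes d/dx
4 x \left(2 x + 1\right)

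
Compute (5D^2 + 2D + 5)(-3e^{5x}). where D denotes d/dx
- 420 e^{5 x}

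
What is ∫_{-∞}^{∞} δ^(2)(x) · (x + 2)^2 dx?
2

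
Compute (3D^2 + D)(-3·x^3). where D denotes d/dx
9 x \left(- x - 6\right)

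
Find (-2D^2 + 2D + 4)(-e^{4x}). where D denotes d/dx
20 e^{4 x}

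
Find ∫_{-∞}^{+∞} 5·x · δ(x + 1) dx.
-5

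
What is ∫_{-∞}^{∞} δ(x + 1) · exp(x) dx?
e^{-1}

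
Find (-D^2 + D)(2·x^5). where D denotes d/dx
10 x^{3} \left(x - 4\right)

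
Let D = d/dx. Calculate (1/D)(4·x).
2 x^{2}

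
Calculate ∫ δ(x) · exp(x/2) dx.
1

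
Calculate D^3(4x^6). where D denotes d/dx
480 x^{3}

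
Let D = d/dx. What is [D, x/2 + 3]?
\frac{1}{2}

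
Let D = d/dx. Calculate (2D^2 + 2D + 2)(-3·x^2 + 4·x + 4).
- 6 x^{2} - 4 x + 4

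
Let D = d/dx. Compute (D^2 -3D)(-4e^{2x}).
8 e^{2 x}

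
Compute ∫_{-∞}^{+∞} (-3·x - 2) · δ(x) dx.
-2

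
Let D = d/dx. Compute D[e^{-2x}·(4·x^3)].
x^{2} \left(12 - 8 x\right) e^{- 2 x}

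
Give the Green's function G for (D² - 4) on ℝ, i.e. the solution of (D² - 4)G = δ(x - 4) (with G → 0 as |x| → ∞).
-\frac{e^{-2|x - 4|}}{4}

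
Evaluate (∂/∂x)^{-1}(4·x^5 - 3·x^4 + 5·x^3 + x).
\frac{2 x^{6}}{3} - \frac{3 x^{5}}{5} + \frac{5 x^{4}}{4} + \frac{x^{2}}{2}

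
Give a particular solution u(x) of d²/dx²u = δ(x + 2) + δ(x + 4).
\frac{|x + 2|}{2} + \frac{|x + 4|}{2}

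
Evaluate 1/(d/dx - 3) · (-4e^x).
2 e^{x}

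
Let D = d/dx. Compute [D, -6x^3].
- 18 x^{2}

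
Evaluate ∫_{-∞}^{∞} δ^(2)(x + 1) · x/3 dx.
0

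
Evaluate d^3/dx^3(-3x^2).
0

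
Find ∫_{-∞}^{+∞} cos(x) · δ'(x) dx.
0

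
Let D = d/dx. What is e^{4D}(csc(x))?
\csc{\left(x + 4 \right)}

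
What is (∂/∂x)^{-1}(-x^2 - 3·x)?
- \frac{x^{3}}{3} - \frac{3 x^{2}}{2}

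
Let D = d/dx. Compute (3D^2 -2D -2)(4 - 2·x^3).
4 x^{3} + 12 x^{2} - 36 x - 8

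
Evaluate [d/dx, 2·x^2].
4 x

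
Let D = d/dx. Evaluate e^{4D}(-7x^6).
- 7 x^{6} - 168 x^{5} - 1680 x^{4} - 8960 x^{3} - 26880 x^{2} - 43008 x - 28672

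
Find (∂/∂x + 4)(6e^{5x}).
54 e^{5 x}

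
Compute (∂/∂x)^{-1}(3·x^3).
\frac{3 x^{4}}{4}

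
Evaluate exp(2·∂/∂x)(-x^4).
- x^{4} - 8 x^{3} - 24 x^{2} - 32 x - 16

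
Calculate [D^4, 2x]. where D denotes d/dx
8D^{3}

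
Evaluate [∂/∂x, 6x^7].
42 x^{6}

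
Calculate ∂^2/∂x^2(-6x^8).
- 336 x^{6}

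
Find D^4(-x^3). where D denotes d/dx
0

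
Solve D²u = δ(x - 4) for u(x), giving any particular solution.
\frac{|x - 4|}{2}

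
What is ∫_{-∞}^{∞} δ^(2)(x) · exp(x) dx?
1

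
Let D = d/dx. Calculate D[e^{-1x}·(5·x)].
5 \left(1 - x\right) e^{- x}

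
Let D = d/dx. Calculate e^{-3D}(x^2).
x^{2} - 6 x + 9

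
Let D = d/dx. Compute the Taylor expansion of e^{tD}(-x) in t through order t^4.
- t - x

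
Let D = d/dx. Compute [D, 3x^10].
30 x^{9}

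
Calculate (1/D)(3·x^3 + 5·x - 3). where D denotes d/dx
\frac{3 x^{4}}{4} + \frac{5 x^{2}}{2} - 3 x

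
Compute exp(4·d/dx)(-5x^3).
- 5 x^{3} - 60 x^{2} - 240 x - 320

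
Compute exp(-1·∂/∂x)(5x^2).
5 x^{2} - 10 x + 5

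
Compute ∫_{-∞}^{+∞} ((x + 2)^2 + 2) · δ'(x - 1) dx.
-6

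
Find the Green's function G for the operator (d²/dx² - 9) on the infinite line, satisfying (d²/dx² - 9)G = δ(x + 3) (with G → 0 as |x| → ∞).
-\frac{e^{-3|x + 3|}}{6}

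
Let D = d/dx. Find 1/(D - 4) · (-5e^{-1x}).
e^{- x}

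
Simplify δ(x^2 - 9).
\frac{\delta(x - 3) + \delta(x + 3)}{6}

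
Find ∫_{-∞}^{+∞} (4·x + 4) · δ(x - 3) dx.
16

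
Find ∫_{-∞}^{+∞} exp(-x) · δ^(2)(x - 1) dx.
e^{-1}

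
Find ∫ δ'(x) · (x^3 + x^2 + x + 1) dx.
-1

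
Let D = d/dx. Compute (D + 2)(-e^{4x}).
- 6 e^{4 x}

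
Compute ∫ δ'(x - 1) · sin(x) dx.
- \cos{\left(1 \right)}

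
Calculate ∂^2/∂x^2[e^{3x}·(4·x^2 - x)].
\left(36 x^{2} + 39 x + 2\right) e^{3 x}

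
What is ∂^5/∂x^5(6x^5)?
720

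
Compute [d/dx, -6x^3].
- 18 x^{2}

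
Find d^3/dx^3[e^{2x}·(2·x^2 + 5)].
16 \left(x^{2} + 3 x + 4\right) e^{2 x}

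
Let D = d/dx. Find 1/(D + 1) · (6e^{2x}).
2 e^{2 x}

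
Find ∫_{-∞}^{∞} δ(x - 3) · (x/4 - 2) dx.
- \frac{5}{4}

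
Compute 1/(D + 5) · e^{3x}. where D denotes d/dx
\frac{e^{3 x}}{8}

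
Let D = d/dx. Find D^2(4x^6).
120 x^{4}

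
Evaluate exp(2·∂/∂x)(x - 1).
x + 1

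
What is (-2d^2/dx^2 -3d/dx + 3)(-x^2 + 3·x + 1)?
- 3 x^{2} + 15 x - 2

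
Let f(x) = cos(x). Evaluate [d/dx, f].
- \sin{\left(x \right)}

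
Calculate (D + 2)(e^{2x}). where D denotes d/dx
4 e^{2 x}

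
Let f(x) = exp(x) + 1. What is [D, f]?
e^{x}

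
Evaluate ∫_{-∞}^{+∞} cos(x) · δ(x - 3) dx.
\cos{\left(3 \right)}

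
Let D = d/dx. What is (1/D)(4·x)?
2 x^{2}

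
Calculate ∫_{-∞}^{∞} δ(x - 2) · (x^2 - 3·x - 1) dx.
-3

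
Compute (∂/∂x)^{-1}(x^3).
\frac{x^{4}}{4}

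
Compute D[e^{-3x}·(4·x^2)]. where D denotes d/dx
4 x \left(2 - 3 x\right) e^{- 3 x}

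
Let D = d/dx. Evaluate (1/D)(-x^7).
- \frac{x^{8}}{8}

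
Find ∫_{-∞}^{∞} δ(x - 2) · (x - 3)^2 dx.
1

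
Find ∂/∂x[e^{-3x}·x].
\left(1 - 3 x\right) e^{- 3 x}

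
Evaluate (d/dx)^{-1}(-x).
- \frac{x^{2}}{2}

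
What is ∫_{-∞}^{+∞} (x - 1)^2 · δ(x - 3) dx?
4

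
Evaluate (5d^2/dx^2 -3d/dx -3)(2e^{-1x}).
10 e^{- x}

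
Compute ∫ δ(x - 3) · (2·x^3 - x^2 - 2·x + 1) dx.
40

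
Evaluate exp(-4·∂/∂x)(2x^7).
2 x^{7} - 56 x^{6} + 672 x^{5} - 4480 x^{4} + 17920 x^{3} - 43008 x^{2} + 57344 x - 32768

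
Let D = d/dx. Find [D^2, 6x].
12D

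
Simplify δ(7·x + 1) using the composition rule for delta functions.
\frac{\delta(x + 1/7)}{7}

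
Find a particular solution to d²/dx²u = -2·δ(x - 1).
-|x - 1|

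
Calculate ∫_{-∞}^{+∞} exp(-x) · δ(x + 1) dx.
e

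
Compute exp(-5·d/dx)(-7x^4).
- 7 x^{4} + 140 x^{3} - 1050 x^{2} + 3500 x - 4375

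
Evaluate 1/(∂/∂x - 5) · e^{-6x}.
- \frac{e^{- 6 x}}{11}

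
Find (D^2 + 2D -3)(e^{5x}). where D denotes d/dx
32 e^{5 x}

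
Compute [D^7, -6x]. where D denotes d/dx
-42D^{6}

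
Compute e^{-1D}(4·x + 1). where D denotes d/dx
4 x - 3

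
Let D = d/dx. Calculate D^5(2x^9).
30240 x^{4}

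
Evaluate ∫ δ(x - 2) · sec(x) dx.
\sec{\left(2 \right)}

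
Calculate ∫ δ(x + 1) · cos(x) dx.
\cos{\left(1 \right)}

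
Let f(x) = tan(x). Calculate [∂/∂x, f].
\frac{1}{\cos^{2}{\left(x \right)}}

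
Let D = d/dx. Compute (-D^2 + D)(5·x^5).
25 x^{3} \left(x - 4\right)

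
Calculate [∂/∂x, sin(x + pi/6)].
\cos{\left(x + \frac{\pi}{6} \right)}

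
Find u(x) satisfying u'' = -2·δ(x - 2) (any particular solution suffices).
-|x - 2|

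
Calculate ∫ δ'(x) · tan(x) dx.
-1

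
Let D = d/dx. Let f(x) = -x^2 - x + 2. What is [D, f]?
- 2 x - 1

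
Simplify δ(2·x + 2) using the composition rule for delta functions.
\frac{\delta(x + 1)}{2}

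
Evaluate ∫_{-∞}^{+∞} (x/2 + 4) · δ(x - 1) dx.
\frac{9}{2}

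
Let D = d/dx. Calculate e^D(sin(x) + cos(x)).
\sqrt{2} \sin{\left(x + \frac{\pi}{4} + 1 \right)}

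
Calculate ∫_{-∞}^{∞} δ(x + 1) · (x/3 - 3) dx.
- \frac{10}{3}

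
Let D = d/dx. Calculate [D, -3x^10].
- 30 x^{9}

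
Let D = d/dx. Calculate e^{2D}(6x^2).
6 x^{2} + 24 x + 24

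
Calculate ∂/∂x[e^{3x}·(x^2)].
x \left(3 x + 2\right) e^{3 x}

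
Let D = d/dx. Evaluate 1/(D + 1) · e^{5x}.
\frac{e^{5 x}}{6}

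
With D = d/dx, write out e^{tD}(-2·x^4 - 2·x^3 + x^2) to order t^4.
- 2 t^{4} - t^{3} \left(8 x + 2\right) - t^{2} \left(12 x^{2} + 6 x - 1\right) - 2 t x \left(4 x^{2} + 3 x - 1\right) - 2 x^{4} - 2 x^{3} + x^{2}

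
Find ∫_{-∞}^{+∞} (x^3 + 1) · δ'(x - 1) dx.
-3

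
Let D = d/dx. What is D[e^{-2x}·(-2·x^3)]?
x^{2} \left(4 x - 6\right) e^{- 2 x}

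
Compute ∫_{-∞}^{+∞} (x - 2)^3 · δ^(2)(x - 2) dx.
0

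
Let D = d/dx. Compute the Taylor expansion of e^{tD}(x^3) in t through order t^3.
t^{3} + 3 t^{2} x + 3 t x^{2} + x^{3}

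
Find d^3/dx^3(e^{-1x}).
- e^{- x}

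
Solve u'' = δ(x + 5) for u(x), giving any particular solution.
\frac{|x + 5|}{2}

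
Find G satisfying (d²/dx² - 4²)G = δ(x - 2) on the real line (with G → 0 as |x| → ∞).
-\frac{e^{-4|x - 2|}}{8}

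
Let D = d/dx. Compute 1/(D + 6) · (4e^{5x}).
\frac{4 e^{5 x}}{11}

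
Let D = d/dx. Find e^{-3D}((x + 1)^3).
x^{3} - 6 x^{2} + 12 x - 8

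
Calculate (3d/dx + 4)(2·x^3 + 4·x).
8 x^{3} + 18 x^{2} + 16 x + 12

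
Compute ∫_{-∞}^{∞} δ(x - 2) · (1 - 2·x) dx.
-3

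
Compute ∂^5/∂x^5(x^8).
6720 x^{3}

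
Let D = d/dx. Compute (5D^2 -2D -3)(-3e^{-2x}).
- 63 e^{- 2 x}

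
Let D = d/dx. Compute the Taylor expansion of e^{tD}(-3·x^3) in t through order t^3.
- 3 t^{3} - 9 t^{2} x - 9 t x^{2} - 3 x^{3}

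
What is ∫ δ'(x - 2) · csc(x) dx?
\cot{\left(2 \right)} \csc{\left(2 \right)}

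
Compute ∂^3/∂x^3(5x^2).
0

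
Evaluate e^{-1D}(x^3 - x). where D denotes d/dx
x \left(x^{2} - 3 x + 2\right)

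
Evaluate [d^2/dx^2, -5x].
-10\frac{d}{dx}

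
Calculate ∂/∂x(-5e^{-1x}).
5 e^{- x}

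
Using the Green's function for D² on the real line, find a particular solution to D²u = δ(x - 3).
\frac{|x - 3|}{2}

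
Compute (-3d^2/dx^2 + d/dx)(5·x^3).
15 x \left(x - 6\right)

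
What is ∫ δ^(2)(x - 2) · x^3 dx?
12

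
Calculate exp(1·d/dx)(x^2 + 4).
x^{2} + 2 x + 5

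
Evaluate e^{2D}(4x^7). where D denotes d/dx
4 x^{7} + 56 x^{6} + 336 x^{5} + 1120 x^{4} + 2240 x^{3} + 2688 x^{2} + 1792 x + 512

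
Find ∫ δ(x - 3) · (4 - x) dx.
1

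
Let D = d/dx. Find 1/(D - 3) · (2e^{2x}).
- 2 e^{2 x}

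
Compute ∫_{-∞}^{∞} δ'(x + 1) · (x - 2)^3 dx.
-27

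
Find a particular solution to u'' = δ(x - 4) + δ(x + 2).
\frac{|x - 4|}{2} + \frac{|x + 2|}{2}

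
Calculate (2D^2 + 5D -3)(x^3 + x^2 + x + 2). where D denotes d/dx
- 3 x^{3} + 12 x^{2} + 19 x + 3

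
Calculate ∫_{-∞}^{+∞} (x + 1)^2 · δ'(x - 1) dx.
-4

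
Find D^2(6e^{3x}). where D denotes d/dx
54 e^{3 x}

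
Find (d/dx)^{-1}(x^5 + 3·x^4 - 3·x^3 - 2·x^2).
\frac{x^{6}}{6} + \frac{3 x^{5}}{5} - \frac{3 x^{4}}{4} - \frac{2 x^{3}}{3}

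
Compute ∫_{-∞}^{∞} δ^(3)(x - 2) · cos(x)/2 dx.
- \frac{\sin{\left(2 \right)}}{2}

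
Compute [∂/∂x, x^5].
5 x^{4}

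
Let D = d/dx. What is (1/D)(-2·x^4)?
- \frac{2 x^{5}}{5}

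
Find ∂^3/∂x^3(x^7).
210 x^{4}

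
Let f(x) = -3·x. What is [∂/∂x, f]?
-3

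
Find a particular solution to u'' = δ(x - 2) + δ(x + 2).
\frac{|x - 2|}{2} + \frac{|x + 2|}{2}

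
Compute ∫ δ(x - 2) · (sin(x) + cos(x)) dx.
\cos{\left(2 \right)} + \sin{\left(2 \right)}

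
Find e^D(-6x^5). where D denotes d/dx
- 6 x^{5} - 30 x^{4} - 60 x^{3} - 60 x^{2} - 30 x - 6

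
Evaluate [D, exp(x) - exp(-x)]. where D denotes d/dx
2 \cosh{\left(x \right)}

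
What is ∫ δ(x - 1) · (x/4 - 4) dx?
- \frac{15}{4}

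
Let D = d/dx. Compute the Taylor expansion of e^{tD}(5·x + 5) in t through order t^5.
5 t + 5 x + 5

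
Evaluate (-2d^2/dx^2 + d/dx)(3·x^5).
15 x^{3} \left(x - 8\right)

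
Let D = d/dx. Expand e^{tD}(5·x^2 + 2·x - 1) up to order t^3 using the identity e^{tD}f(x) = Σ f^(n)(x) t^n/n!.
5 t^{2} + 2 t \left(5 x + 1\right) + 5 x^{2} + 2 x - 1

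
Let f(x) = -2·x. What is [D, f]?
-2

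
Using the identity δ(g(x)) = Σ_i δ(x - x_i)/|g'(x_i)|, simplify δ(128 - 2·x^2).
\frac{\delta(x - 8) + \delta(x + 8)}{32}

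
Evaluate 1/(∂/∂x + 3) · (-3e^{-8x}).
\frac{3 e^{- 8 x}}{5}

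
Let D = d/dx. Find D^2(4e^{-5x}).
100 e^{- 5 x}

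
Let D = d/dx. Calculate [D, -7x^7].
- 49 x^{6}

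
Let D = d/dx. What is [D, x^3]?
3 x^{2}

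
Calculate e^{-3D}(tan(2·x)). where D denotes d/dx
\tan{\left(2 x - 6 \right)}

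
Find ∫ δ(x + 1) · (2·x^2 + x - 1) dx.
0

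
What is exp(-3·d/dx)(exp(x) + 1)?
e^{x - 3} + 1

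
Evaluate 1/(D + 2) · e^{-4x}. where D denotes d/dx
- \frac{e^{- 4 x}}{2}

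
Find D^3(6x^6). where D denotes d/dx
720 x^{3}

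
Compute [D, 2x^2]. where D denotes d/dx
4 x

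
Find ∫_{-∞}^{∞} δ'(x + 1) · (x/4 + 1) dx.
- \frac{1}{4}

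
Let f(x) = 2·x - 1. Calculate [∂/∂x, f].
2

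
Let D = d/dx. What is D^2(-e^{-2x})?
- 4 e^{- 2 x}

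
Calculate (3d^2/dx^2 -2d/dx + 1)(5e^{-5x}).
430 e^{- 5 x}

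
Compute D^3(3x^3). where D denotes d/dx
18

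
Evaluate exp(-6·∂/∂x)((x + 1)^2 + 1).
x^{2} - 10 x + 26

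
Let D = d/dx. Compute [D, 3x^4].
12 x^{3}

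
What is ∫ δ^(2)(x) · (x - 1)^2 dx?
2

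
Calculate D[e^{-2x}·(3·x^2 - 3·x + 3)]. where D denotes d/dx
3 \left(- 2 x^{2} + 4 x - 3\right) e^{- 2 x}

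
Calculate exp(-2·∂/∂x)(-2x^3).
- 2 x^{3} + 12 x^{2} - 24 x + 16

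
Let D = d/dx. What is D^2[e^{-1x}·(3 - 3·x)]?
3 \left(3 - x\right) e^{- x}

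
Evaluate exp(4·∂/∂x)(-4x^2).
- 4 x^{2} - 32 x - 64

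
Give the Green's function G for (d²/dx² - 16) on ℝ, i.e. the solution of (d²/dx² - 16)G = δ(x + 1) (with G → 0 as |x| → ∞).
-\frac{e^{-4|x + 1|}}{8}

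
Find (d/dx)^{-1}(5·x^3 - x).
\frac{5 x^{4}}{4} - \frac{x^{2}}{2}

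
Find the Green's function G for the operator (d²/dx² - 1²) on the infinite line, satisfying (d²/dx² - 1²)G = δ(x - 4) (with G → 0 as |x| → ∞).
-\frac{e^{-|x - 4|}}{2}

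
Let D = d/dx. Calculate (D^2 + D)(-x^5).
5 x^{3} \left(- x - 4\right)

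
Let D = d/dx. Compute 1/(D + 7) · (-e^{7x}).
- \frac{e^{7 x}}{14}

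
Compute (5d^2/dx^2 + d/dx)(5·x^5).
25 x^{3} \left(x + 20\right)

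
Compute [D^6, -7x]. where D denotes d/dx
-42D^{5}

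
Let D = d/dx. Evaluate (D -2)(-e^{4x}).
- 2 e^{4 x}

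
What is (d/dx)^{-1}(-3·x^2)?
- x^{3}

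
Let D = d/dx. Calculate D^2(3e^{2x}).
12 e^{2 x}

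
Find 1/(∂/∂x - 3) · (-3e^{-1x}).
\frac{3 e^{- x}}{4}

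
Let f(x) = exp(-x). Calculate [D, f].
- e^{- x}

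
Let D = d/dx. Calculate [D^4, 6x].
24D^{3}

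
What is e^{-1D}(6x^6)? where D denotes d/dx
6 x^{6} - 36 x^{5} + 90 x^{4} - 120 x^{3} + 90 x^{2} - 36 x + 6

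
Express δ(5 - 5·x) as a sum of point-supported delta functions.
\frac{\delta(x - 1)}{5}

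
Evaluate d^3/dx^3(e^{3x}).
27 e^{3 x}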